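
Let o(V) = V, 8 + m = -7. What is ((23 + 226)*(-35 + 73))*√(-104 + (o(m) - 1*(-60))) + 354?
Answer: 354 + 9462*I*√59 ≈ 354.0 + 72679.0*I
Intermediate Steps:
m = -15 (m = -8 - 7 = -15)
((23 + 226)*(-35 + 73))*√(-104 + (o(m) - 1*(-60))) + 354 = ((23 + 226)*(-35 + 73))*√(-104 + (-15 - 1*(-60))) + 354 = (249*38)*√(-104 + (-15 + 60)) + 354 = 9462*√(-104 + 45) + 354 = 9462*√(-59) + 354 = 9462*(I*√59) + 354 = 9462*I*√59 + 354 = 354 + 9462*I*√59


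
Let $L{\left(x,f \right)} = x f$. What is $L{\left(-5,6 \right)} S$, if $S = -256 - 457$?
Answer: $21390$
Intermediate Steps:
$S = -713$
$L{\left(x,f \right)} = f x$
$L{\left(-5,6 \right)} S = 6 \left(-5\right) \left(-713\right) = \left(-30\right) \left(-713\right) = 21390$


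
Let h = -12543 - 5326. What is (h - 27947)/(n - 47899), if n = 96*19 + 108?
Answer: 45816/45967 ≈ 0.99671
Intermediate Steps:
n = 1932 (n = 1824 + 108 = 1932)
h = -17869
(h - 27947)/(n - 47899) = (-17869 - 27947)/(1932 - 47899) = -45816/(-45967) = -45816*(-1/45967) = 45816/45967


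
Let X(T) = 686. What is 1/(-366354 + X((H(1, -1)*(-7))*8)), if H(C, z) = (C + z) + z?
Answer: -1/365668 ≈ -2.7347e-6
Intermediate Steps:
H(C, z) = C + 2*z
1/(-366354 + X((H(1, -1)*(-7))*8)) = 1/(-366354 + 686) = 1/(-365668) = -1/365668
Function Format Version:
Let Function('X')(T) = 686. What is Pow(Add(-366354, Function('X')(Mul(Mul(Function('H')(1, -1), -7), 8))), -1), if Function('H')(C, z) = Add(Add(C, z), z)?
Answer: Rational(-1, 365668) ≈ -2.7347e-6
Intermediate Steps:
Function('H')(C, z) = Add(C, Mul(2, z))
Pow(Add(-366354, Function('X')(Mul(Mul(Function('H')(1, -1), -7), 8))), -1) = Pow(Add(-366354, 686), -1) = Pow(-365668, -1) = Rational(-1, 365668)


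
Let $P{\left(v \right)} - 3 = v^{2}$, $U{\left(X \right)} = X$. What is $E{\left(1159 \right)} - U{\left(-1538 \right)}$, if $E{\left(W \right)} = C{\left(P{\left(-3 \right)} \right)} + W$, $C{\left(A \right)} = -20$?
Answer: $2677$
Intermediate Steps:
$P{\left(v \right)} = 3 + v^{2}$
$E{\left(W \right)} = -20 + W$
$E{\left(1159 \right)} - U{\left(-1538 \right)} = \left(-20 + 1159\right) - -1538 = 1139 + 1538 = 2677$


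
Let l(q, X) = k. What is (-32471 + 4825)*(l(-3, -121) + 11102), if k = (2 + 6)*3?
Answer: -307589396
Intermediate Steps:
k = 24 (k = 8*3 = 24)
l(q, X) = 24
(-32471 + 4825)*(l(-3, -121) + 11102) = (-32471 + 4825)*(24 + 11102) = -27646*11126 = -307589396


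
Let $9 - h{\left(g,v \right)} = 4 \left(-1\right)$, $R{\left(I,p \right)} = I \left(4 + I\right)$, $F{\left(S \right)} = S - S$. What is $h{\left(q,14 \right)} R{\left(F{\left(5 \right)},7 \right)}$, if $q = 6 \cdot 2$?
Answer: $0$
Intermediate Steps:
$F{\left(S \right)} = 0$
$q = 12$
$h{\left(g,v \right)} = 13$ ($h{\left(g,v \right)} = 9 - 4 \left(-1\right) = 9 - -4 = 9 + 4 = 13$)
$h{\left(q,14 \right)} R{\left(F{\left(5 \right)},7 \right)} = 13 \cdot 0 \left(4 + 0\right) = 13 \cdot 0 \cdot 4 = 13 \cdot 0 = 0$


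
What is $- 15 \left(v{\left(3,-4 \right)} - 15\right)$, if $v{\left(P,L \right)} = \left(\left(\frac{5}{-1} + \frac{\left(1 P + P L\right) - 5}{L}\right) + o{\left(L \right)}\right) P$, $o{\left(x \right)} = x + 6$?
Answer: $\frac{405}{2} \approx 202.5$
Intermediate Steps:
$o{\left(x \right)} = 6 + x$
$v{\left(P,L \right)} = P \left(1 + L + \frac{-5 + P + L P}{L}\right)$ ($v{\left(P,L \right)} = \left(\left(\frac{5}{-1} + \frac{\left(1 P + P L\right) - 5}{L}\right) + \left(6 + L\right)\right) P = \left(\left(5 \left(-1\right) + \frac{\left(P + L P\right) - 5}{L}\right) + \left(6 + L\right)\right) P = \left(\left(-5 + \frac{-5 + P + L P}{L}\right) + \left(6 + L\right)\right) P = \left(1 + L + \frac{-5 + P + L P}{L}\right) P = P \left(1 + L + \frac{-5 + P + L P}{L}\right)$)
$- 15 \left(v{\left(3,-4 \right)} - 15\right) = - 15 \left(\frac{3 \left(-5 + 3 - 4 \left(1 - 4 + 3\right)\right)}{-4} - 15\right) = - 15 \left(3 \left(- \frac{1}{4}\right) \left(-5 + 3 - 0\right) - 15\right) = - 15 \left(3 \left(- \frac{1}{4}\right) \left(-5 + 3 + 0\right) - 15\right) = - 15 \left(3 \left(- \frac{1}{4}\right) \left(-2\right) - 15\right) = - 15 \left(\frac{3}{2} - 15\right) = \left(-15\right) \left(- \frac{27}{2}\right) = \frac{405}{2}$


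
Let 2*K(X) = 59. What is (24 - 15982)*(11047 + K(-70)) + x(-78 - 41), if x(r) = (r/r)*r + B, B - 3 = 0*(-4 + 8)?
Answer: -176758903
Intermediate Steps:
K(X) = 59/2 (K(X) = (1/2)*59 = 59/2)
B = 3 (B = 3 + 0*(-4 + 8) = 3 + 0*4 = 3 + 0 = 3)
x(r) = 3 + r (x(r) = (r/r)*r + 3 = 1*r + 3 = r + 3 = 3 + r)
(24 - 15982)*(11047 + K(-70)) + x(-78 - 41) = (24 - 15982)*(11047 + 59/2) + (3 + (-78 - 41)) = -15958*22153/2 + (3 - 119) = -176758787 - 116 = -176758903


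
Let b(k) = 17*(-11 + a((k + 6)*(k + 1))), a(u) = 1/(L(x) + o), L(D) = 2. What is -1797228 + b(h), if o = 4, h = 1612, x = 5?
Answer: -10784473/6 ≈ -1.7974e+6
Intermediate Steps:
a(u) = ⅙ (a(u) = 1/(2 + 4) = 1/6 = ⅙)
b(k) = -1105/6 (b(k) = 17*(-11 + ⅙) = 17*(-65/6) = -1105/6)
-1797228 + b(h) = -1797228 - 1105/6 = -10784473/6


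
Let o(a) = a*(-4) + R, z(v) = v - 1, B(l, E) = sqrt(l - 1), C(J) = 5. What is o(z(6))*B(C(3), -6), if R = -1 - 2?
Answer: -46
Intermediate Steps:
R = -3
B(l, E) = sqrt(-1 + l)
z(v) = -1 + v
o(a) = -3 - 4*a (o(a) = a*(-4) - 3 = -4*a - 3 = -3 - 4*a)
o(z(6))*B(C(3), -6) = (-3 - 4*(-1 + 6))*sqrt(-1 + 5) = (-3 - 4*5)*sqrt(4) = (-3 - 20)*2 = -23*2 = -46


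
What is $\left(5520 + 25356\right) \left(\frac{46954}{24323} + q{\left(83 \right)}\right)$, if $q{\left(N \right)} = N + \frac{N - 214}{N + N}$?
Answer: $\frac{63189844170}{24323} \approx 2.5979 \cdot 10^{6}$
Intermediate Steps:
$q{\left(N \right)} = N + \frac{-214 + N}{2 N}$
$\left(5520 + 25356\right) \left(\frac{46954}{24323} + q{\left(83 \right)}\right) = \left(5520 + 25356\right) \left(\frac{46954}{24323} + \left(\frac{1}{2} + 83 - \frac{107}{83}\right)\right) = 30876 \left(46954 \cdot \frac{1}{24323} + \left(\frac{1}{2} + 83 - \frac{107}{83}\right)\right) = 30876 \left(\frac{46954}{24323} + \left(\frac{1}{2} + 83 - \frac{107}{83}\right)\right) = 30876 \left(\frac{46954}{24323} + \frac{13647}{166}\right) = 30876 \cdot \frac{339730345}{4037618} = \frac{63189844170}{24323}$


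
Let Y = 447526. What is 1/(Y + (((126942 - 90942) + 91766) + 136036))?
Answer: 1/711328 ≈ 1.4058e-6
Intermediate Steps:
1/(Y + (((126942 - 90942) + 91766) + 136036)) = 1/(447526 + (((126942 - 90942) + 91766) + 136036)) = 1/(447526 + ((36000 + 91766) + 136036)) = 1/(447526 + (127766 + 136036)) = 1/(447526 + 263802) = 1/711328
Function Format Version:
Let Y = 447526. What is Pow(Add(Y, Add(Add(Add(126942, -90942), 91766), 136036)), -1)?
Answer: Rational(1, 711328) ≈ 1.4058e-6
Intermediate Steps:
Pow(Add(Y, Add(Add(Add(126942, -90942), 91766), 136036)), -1) = Pow(Add(447526, Add(Add(Add(126942, -90942), 91766), 136036)), -1) = Pow(Add(447526, Add(Add(36000, 91766), 136036)), -1) = Pow(Add(447526, Add(127766, 136036)), -1) = Pow(Add(447526, 263802), -1) = Pow(711328, -1) = Rational(1, 711328)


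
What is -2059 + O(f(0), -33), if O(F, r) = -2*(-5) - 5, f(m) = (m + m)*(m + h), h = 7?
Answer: -2054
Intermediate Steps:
f(m) = 2*m*(7 + m) (f(m) = (m + m)*(m + 7) = (2*m)*(7 + m) = 2*m*(7 + m))
O(F, r) = 5 (O(F, r) = 10 - 5 = 5)
-2059 + O(f(0), -33) = -2059 + 5 = -2054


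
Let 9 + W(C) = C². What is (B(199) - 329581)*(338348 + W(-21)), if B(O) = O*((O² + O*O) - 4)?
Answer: 5227653538380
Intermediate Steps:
W(C) = -9 + C²
B(O) = O*(-4 + 2*O²) (B(O) = O*((O² + O²) - 4) = O*(2*O² - 4) = O*(-4 + 2*O²))
(B(199) - 329581)*(338348 + W(-21)) = (2*199*(-2 + 199²) - 329581)*(338348 + (-9 + (-21)²)) = (2*199*(-2 + 39601) - 329581)*(338348 + (-9 + 441)) = (2*199*39599 - 329581)*(338348 + 432) = (15760402 - 329581)*338780 = 15430821*338780 = 5227653538380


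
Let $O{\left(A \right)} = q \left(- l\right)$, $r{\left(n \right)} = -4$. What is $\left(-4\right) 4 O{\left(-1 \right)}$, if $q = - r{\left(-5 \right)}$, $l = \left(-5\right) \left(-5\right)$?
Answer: $1600$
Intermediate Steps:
$l = 25$
$q = 4$ ($q = \left(-1\right) \left(-4\right) = 4$)
$O{\left(A \right)} = -100$ ($O{\left(A \right)} = 4 \left(\left(-1\right) 25\right) = 4 \left(-25\right) = -100$)
$\left(-4\right) 4 O{\left(-1 \right)} = \left(-4\right) 4 \left(-100\right) = \left(-16\right) \left(-100\right) = 1600$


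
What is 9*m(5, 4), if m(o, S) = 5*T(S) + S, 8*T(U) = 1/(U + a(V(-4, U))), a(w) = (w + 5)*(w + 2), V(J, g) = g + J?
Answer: 4077/112 ≈ 36.402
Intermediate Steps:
V(J, g) = J + g
a(w) = (2 + w)*(5 + w) (a(w) = (5 + w)*(2 + w) = (2 + w)*(5 + w))
T(U) = 1/(8*(-18 + (-4 + U)² + 8*U)) (T(U) = 1/(8*(U + (10 + (-4 + U)² + 7*(-4 + U)))) = 1/(8*(U + (10 + (-4 + U)² + (-28 + 7*U)))) = 1/(8*(U + (-18 + (-4 + U)² + 7*U))) = 1/(8*(-18 + (-4 + U)² + 8*U)))
m(o, S) = S + 5/(8*(-2 + S²)) (m(o, S) = 5*(1/(8*(-2 + S²))) + S = 5/(8*(-2 + S²)) + S = S + 5/(8*(-2 + S²)))
9*m(5, 4) = 9*((5/8 + 4³ - 2*4)/(-2 + 4²)) = 9*((5/8 + 64 - 8)/(-2 + 16)) = 9*((453/8)/14) = 9*((1/14)*(453/8)) = 9*(453/112) = 4077/112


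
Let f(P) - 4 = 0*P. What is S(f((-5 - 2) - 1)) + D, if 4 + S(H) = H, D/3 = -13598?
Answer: -40794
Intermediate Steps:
D = -40794 (D = 3*(-13598) = -40794)
f(P) = 4 (f(P) = 4 + 0*P = 4 + 0 = 4)
S(H) = -4 + H
S(f((-5 - 2) - 1)) + D = (-4 + 4) - 40794 = 0 - 40794 = -40794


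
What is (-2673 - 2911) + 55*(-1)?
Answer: -5639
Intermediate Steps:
(-2673 - 2911) + 55*(-1) = -5584 - 55 = -5639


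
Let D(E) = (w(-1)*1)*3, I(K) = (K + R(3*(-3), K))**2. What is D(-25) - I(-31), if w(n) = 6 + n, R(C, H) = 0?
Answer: -946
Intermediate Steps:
I(K) = K**2 (I(K) = (K + 0)**2 = K**2)
D(E) = 15 (D(E) = ((6 - 1)*1)*3 = (5*1)*3 = 5*3 = 15)
D(-25) - I(-31) = 15 - 1*(-31)**2 = 15 - 1*961 = 15 - 961 = -946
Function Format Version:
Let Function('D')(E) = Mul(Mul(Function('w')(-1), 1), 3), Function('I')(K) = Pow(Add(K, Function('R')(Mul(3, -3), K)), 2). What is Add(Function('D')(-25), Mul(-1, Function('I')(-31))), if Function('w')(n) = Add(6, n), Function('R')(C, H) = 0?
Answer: -946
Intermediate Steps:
Function('I')(K) = Pow(K, 2) (Function('I')(K) = Pow(Add(K, 0), 2) = Pow(K, 2))
Function('D')(E) = 15 (Function('D')(E) = Mul(Mul(Add(6, -1), 1), 3) = Mul(Mul(5, 1), 3) = Mul(5, 3) = 15)
Add(Function('D')(-25), Mul(-1, Function('I')(-31))) = Add(15, Mul(-1, Pow(-31, 2))) = Add(15, Mul(-1, 961)) = Add(15, -961) = -946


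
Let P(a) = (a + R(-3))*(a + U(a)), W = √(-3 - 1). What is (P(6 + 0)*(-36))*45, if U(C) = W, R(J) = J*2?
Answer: 0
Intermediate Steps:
R(J) = 2*J
W = 2*I (W = √(-4) = 2*I ≈ 2.0*I)
U(C) = 2*I
P(a) = (-6 + a)*(a + 2*I) (P(a) = (a + 2*(-3))*(a + 2*I) = (a - 6)*(a + 2*I) = (-6 + a)*(a + 2*I))
(P(6 + 0)*(-36))*45 = (((6 + 0)² - 12*I + 2*(6 + 0)*(-3 + I))*(-36))*45 = ((6² - 12*I + 2*6*(-3 + I))*(-36))*45 = ((36 - 12*I + (-36 + 12*I))*(-36))*45 = (0*(-36))*45 = 0*45 = 0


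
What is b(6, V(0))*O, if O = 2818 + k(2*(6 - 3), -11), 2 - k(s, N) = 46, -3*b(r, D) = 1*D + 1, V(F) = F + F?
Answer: -2774/3 ≈ -924.67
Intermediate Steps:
V(F) = 2*F
b(r, D) = -⅓ - D/3 (b(r, D) = -(1*D + 1)/3 = -(D + 1)/3 = -(1 + D)/3 = -⅓ - D/3)
k(s, N) = -44 (k(s, N) = 2 - 1*46 = 2 - 46 = -44)
O = 2774 (O = 2818 - 44 = 2774)
b(6, V(0))*O = (-⅓ - 2*0/3)*2774 = (-⅓ - ⅓*0)*2774 = (-⅓ + 0)*2774 = -⅓*2774 = -2774/3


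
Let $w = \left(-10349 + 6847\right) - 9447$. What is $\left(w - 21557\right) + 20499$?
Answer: $-14007$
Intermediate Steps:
$w = -12949$ ($w = -3502 - 9447 = -12949$)
$\left(w - 21557\right) + 20499 = \left(-12949 - 21557\right) + 20499 = -34506 + 20499 = -14007$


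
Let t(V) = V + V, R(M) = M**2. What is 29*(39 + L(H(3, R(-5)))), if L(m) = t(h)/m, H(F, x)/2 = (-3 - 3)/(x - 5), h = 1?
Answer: 3103/3 ≈ 1034.3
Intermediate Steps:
H(F, x) = -12/(-5 + x) (H(F, x) = 2*((-3 - 3)/(x - 5)) = 2*(-6/(-5 + x)) = -12/(-5 + x))
t(V) = 2*V
L(m) = 2/m (L(m) = (2*1)/m = 2/m)
29*(39 + L(H(3, R(-5)))) = 29*(39 + 2/((-12/(-5 + (-5)**2)))) = 29*(39 + 2/((-12/(-5 + 25)))) = 29*(39 + 2/((-12/20))) = 29*(39 + 2/((-12*1/20))) = 29*(39 + 2/(-3/5)) = 29*(39 + 2*(-5/3)) = 29*(39 - 10/3) = 29*(107/3) = 3103/3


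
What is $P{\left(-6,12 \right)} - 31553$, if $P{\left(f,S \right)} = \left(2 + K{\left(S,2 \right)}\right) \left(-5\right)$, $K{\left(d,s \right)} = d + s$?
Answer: $-31633$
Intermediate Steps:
$P{\left(f,S \right)} = -20 - 5 S$ ($P{\left(f,S \right)} = \left(2 + \left(S + 2\right)\right) \left(-5\right) = \left(2 + \left(2 + S\right)\right) \left(-5\right) = \left(4 + S\right) \left(-5\right) = -20 - 5 S$)
$P{\left(-6,12 \right)} - 31553 = \left(-20 - 60\right) - 31553 = -80 - 31553 = -31633$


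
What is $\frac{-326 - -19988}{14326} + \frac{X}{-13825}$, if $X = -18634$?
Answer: $\frac{1327039}{487825} \approx 2.7203$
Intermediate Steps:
$\frac{-326 - -19988}{14326} + \frac{X}{-13825} = \frac{-326 - -19988}{14326} - \frac{18634}{-13825} = \left(-326 + 19988\right) \frac{1}{14326} - - \frac{2662}{1975} = 19662 \cdot \frac{1}{14326} + \frac{2662}{1975} = \frac{339}{247} + \frac{2662}{1975} = \frac{1327039}{487825}$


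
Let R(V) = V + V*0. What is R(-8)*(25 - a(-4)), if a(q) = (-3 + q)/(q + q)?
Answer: -193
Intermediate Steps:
a(q) = (-3 + q)/(2*q) (a(q) = (-3 + q)/((2*q)) = (-3 + q)*(1/(2*q)) = (-3 + q)/(2*q))
R(V) = V (R(V) = V + 0 = V)
R(-8)*(25 - a(-4)) = -8*(25 - (-3 - 4)/(2*(-4))) = -8*(25 - (-1)*(-7)/(2*4)) = -8*(25 - 1*7/8) = -8*(25 - 7/8) = -8*193/8 = -193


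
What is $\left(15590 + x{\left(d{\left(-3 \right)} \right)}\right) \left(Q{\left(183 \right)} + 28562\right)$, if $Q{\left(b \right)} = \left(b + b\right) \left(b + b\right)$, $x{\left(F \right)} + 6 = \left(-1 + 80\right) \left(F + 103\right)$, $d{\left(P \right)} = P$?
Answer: $3816572712$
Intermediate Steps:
$x{\left(F \right)} = 8131 + 79 F$ ($x{\left(F \right)} = -6 + \left(-1 + 80\right) \left(F + 103\right) = -6 + 79 \left(103 + F\right) = -6 + \left(8137 + 79 F\right) = 8131 + 79 F$)
$Q{\left(b \right)} = 4 b^{2}$ ($Q{\left(b \right)} = 2 b 2 b = 4 b^{2}$)
$\left(15590 + x{\left(d{\left(-3 \right)} \right)}\right) \left(Q{\left(183 \right)} + 28562\right) = \left(15590 + \left(8131 + 79 \left(-3\right)\right)\right) \left(4 \cdot 183^{2} + 28562\right) = \left(15590 + \left(8131 - 237\right)\right) \left(4 \cdot 33489 + 28562\right) = \left(15590 + 7894\right) \left(133956 + 28562\right) = 23484 \cdot 162518 = 3816572712$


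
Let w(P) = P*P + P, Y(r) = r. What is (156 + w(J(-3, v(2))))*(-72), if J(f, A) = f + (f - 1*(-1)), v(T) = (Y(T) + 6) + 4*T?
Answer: -12672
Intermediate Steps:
v(T) = 6 + 5*T (v(T) = (T + 6) + 4*T = (6 + T) + 4*T = 6 + 5*T)
J(f, A) = 1 + 2*f (J(f, A) = f + (f + 1) = f + (1 + f) = 1 + 2*f)
w(P) = P + P**2 (w(P) = P**2 + P = P + P**2)
(156 + w(J(-3, v(2))))*(-72) = (156 + (1 + 2*(-3))*(1 + (1 + 2*(-3))))*(-72) = (156 + (1 - 6)*(1 + (1 - 6)))*(-72) = (156 - 5*(1 - 5))*(-72) = (156 - 5*(-4))*(-72) = (156 + 20)*(-72) = 176*(-72) = -12672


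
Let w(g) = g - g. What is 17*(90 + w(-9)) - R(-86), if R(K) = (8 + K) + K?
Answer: 1694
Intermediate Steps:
R(K) = 8 + 2*K
w(g) = 0
17*(90 + w(-9)) - R(-86) = 17*(90 + 0) - (8 + 2*(-86)) = 17*90 - (8 - 172) = 1530 - 1*(-164) = 1530 + 164 = 1694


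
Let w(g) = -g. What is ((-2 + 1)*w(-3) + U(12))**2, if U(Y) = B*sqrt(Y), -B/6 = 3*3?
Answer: 35001 + 648*sqrt(3) ≈ 36123.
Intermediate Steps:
B = -54 (B = -18*3 = -6*9 = -54)
U(Y) = -54*sqrt(Y)
((-2 + 1)*w(-3) + U(12))**2 = ((-2 + 1)*(-1*(-3)) - 108*sqrt(3))**2 = (-1*3 - 108*sqrt(3))**2 = (-3 - 108*sqrt(3))**2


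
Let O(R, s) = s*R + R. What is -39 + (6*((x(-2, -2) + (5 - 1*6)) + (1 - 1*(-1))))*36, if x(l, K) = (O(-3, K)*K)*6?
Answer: -7599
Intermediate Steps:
O(R, s) = R + R*s (O(R, s) = R*s + R = R + R*s)
x(l, K) = 6*K*(-3 - 3*K) (x(l, K) = ((-3*(1 + K))*K)*6 = ((-3 - 3*K)*K)*6 = (K*(-3 - 3*K))*6 = 6*K*(-3 - 3*K))
-39 + (6*((x(-2, -2) + (5 - 1*6)) + (1 - 1*(-1))))*36 = -39 + (6*((18*(-2)*(-1 - 1*(-2)) + (5 - 1*6)) + (1 - 1*(-1))))*36 = -39 + (6*((18*(-2)*(-1 + 2) + (5 - 6)) + (1 + 1)))*36 = -39 + (6*((18*(-2)*1 - 1) + 2))*36 = -39 + (6*((-36 - 1) + 2))*36 = -39 + (6*(-37 + 2))*36 = -39 + (6*(-35))*36 = -39 - 210*36 = -39 - 7560 = -7599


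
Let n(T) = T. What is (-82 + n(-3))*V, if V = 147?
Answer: -12495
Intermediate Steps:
(-82 + n(-3))*V = (-82 - 3)*147 = -85*147 = -12495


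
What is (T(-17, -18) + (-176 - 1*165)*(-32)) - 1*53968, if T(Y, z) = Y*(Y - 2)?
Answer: -42733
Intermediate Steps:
T(Y, z) = Y*(-2 + Y)
(T(-17, -18) + (-176 - 1*165)*(-32)) - 1*53968 = (-17*(-2 - 17) + (-176 - 1*165)*(-32)) - 1*53968 = (-17*(-19) + (-176 - 165)*(-32)) - 53968 = (323 - 341*(-32)) - 53968 = (323 + 10912) - 53968 = 11235 - 53968 = -42733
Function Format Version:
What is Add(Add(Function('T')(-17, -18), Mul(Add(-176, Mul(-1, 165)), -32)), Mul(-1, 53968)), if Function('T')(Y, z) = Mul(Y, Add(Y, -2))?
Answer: -42733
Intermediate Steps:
Function('T')(Y, z) = Mul(Y, Add(-2, Y))
Add(Add(Function('T')(-17, -18), Mul(Add(-176, Mul(-1, 165)), -32)), Mul(-1, 53968)) = Add(Add(Mul(-17, Add(-2, -17)), Mul(Add(-176, Mul(-1, 165)), -32)), Mul(-1, 53968)) = Add(Add(Mul(-17, -19), Mul(Add(-176, -165), -32)), -53968) = Add(Add(323, Mul(-341, -32)), -53968) = Add(Add(323, 10912), -53968) = Add(11235, -53968) = -42733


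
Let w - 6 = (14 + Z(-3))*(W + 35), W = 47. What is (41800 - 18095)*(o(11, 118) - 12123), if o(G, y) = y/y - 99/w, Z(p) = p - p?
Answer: -331606566335/1154 ≈ -2.8735e+8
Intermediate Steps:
Z(p) = 0
w = 1154 (w = 6 + (14 + 0)*(47 + 35) = 6 + 14*82 = 6 + 1148 = 1154)
o(G, y) = 1055/1154 (o(G, y) = y/y - 99/1154 = 1 - 99*1/1154 = 1 - 99/1154 = 1055/1154)
(41800 - 18095)*(o(11, 118) - 12123) = (41800 - 18095)*(1055/1154 - 12123) = 23705*(-13988887/1154) = -331606566335/1154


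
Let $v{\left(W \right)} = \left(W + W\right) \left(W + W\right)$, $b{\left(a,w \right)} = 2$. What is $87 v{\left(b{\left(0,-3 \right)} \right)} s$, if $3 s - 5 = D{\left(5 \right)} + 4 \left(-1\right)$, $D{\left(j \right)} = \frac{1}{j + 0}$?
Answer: $\frac{2784}{5} \approx 556.8$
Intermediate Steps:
$D{\left(j \right)} = \frac{1}{j}$
$v{\left(W \right)} = 4 W^{2}$ ($v{\left(W \right)} = 2 W 2 W = 4 W^{2}$)
$s = \frac{2}{5}$ ($s = \frac{5}{3} + \frac{\frac{1}{5} + 4 \left(-1\right)}{3} = \frac{5}{3} + \frac{\frac{1}{5} - 4}{3} = \frac{5}{3} + \frac{1}{3} \left(- \frac{19}{5}\right) = \frac{5}{3} - \frac{19}{15} = \frac{2}{5} \approx 0.4$)
$87 v{\left(b{\left(0,-3 \right)} \right)} s = 87 \cdot 4 \cdot 2^{2} \cdot \frac{2}{5} = 87 \cdot 4 \cdot 4 \cdot \frac{2}{5} = 87 \cdot 16 \cdot \frac{2}{5} = 1392 \cdot \frac{2}{5} = \frac{2784}{5}$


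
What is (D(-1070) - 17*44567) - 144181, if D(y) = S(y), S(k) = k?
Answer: -902890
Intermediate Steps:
D(y) = y
(D(-1070) - 17*44567) - 144181 = (-1070 - 17*44567) - 144181 = (-1070 - 757639) - 144181 = -758709 - 144181 = -902890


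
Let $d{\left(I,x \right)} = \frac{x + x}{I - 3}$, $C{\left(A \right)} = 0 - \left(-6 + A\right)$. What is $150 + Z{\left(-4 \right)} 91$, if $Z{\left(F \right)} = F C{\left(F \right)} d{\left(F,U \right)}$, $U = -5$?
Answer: $-5050$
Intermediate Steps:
$C{\left(A \right)} = 6 - A$
$d{\left(I,x \right)} = \frac{2 x}{-3 + I}$
$Z{\left(F \right)} = - \frac{10 F \left(6 - F\right)}{-3 + F}$ ($Z{\left(F \right)} = F \left(6 - F\right) 2 \left(-5\right) \frac{1}{-3 + F} = F \left(6 - F\right) \left(- \frac{10}{-3 + F}\right) = - \frac{10 F \left(6 - F\right)}{-3 + F}$)
$150 + Z{\left(-4 \right)} 91 = 150 + 10 \left(-4\right) \frac{1}{-3 - 4} \left(-6 - 4\right) 91 = 150 + 10 \left(-4\right) \frac{1}{-7} \left(-10\right) 91 = 150 + 10 \left(-4\right) \left(- \frac{1}{7}\right) \left(-10\right) 91 = 150 - 5200 = -5050$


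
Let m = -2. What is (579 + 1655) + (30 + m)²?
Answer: 3018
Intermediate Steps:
(579 + 1655) + (30 + m)² = (579 + 1655) + (30 - 2)² = 2234 + 28² = 2234 + 784 = 3018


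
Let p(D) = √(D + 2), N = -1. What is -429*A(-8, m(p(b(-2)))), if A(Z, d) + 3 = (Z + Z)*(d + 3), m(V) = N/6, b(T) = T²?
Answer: 20735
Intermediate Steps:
p(D) = √(2 + D)
m(V) = -⅙ (m(V) = -1/6 = -1*⅙ = -⅙)
A(Z, d) = -3 + 2*Z*(3 + d) (A(Z, d) = -3 + (Z + Z)*(d + 3) = -3 + (2*Z)*(3 + d) = -3 + 2*Z*(3 + d))
-429*A(-8, m(p(b(-2)))) = -429*(-3 + 6*(-8) + 2*(-8)*(-⅙)) = -429*(-3 - 48 + 8/3) = -429*(-145/3) = 20735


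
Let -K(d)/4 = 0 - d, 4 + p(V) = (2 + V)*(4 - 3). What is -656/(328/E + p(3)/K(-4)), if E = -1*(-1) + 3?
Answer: -10496/1311 ≈ -8.0061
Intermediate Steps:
E = 4 (E = 1 + 3 = 4)
p(V) = -2 + V (p(V) = -4 + (2 + V)*(4 - 3) = -4 + (2 + V)*1 = -4 + (2 + V) = -2 + V)
K(d) = 4*d (K(d) = -4*(0 - d) = -(-4)*d = 4*d)
-656/(328/E + p(3)/K(-4)) = -656/(328/4 + (-2 + 3)/((4*(-4)))) = -656/(328*(1/4) + 1/(-16)) = -656/(82 + 1*(-1/16)) = -656/(82 - 1/16) = -656/1311/16 = -656*16/1311 = -10496/1311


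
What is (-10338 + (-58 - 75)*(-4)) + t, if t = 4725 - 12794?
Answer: -17875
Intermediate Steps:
t = -8069
(-10338 + (-58 - 75)*(-4)) + t = (-10338 + (-58 - 75)*(-4)) - 8069 = (-10338 - 133*(-4)) - 8069 = (-10338 + 532) - 8069 = -9806 - 8069 = -17875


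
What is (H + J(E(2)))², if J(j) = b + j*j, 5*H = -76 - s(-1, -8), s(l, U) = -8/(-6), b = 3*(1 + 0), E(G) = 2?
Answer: 16129/225 ≈ 71.684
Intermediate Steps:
b = 3 (b = 3*1 = 3)
s(l, U) = 4/3 (s(l, U) = -8*(-⅙) = 4/3)
H = -232/15 (H = (-76 - 1*4/3)/5 = (-76 - 4/3)/5 = (⅕)*(-232/3) = -232/15 ≈ -15.467)
J(j) = 3 + j² (J(j) = 3 + j*j = 3 + j²)
(H + J(E(2)))² = (-232/15 + (3 + 2²))² = (-232/15 + (3 + 4))² = (-232/15 + 7)² = (-127/15)² = 16129/225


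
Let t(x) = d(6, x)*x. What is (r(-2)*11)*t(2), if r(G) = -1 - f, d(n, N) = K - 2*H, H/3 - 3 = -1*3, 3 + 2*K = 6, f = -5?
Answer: 132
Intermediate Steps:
K = 3/2 (K = -3/2 + (½)*6 = -3/2 + 3 = 3/2 ≈ 1.5000)
H = 0 (H = 9 + 3*(-1*3) = 9 + 3*(-3) = 9 - 9 = 0)
d(n, N) = 3/2 (d(n, N) = 3/2 - 2*0 = 3/2 + 0 = 3/2)
t(x) = 3*x/2
r(G) = 4 (r(G) = -1 - 1*(-5) = -1 + 5 = 4)
(r(-2)*11)*t(2) = (4*11)*((3/2)*2) = 44*3 = 132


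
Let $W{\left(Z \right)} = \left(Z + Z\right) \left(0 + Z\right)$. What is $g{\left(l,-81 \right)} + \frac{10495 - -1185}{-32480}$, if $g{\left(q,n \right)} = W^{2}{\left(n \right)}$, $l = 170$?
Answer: $\frac{34953937379}{203} \approx 1.7219 \cdot 10^{8}$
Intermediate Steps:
$W{\left(Z \right)} = 2 Z^{2}$ ($W{\left(Z \right)} = 2 Z Z = 2 Z^{2}$)
$g{\left(q,n \right)} = 4 n^{4}$ ($g{\left(q,n \right)} = \left(2 n^{2}\right)^{2} = 4 n^{4}$)
$g{\left(l,-81 \right)} + \frac{10495 - -1185}{-32480} = 4 \left(-81\right)^{4} + \frac{10495 - -1185}{-32480} = 4 \cdot 43046721 + \left(10495 + 1185\right) \left(- \frac{1}{32480}\right) = 172186884 + 11680 \left(- \frac{1}{32480}\right) = 172186884 - \frac{73}{203} = \frac{34953937379}{203}$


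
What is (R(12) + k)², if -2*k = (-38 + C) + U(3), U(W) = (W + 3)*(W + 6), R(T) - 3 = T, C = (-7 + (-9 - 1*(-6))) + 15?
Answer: 81/4 ≈ 20.250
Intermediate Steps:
C = 5 (C = (-7 + (-9 + 6)) + 15 = (-7 - 3) + 15 = -10 + 15 = 5)
R(T) = 3 + T
U(W) = (3 + W)*(6 + W)
k = -21/2 (k = -((-38 + 5) + (18 + 3² + 9*3))/2 = -(-33 + (18 + 9 + 27))/2 = -(-33 + 54)/2 = -½*21 = -21/2 ≈ -10.500)
(R(12) + k)² = ((3 + 12) - 21/2)² = (15 - 21/2)² = (9/2)² = 81/4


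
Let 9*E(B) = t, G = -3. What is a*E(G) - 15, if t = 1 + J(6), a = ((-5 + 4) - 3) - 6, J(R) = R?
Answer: -205/9 ≈ -22.778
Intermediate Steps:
a = -10 (a = (-1 - 3) - 6 = -4 - 6 = -10)
t = 7 (t = 1 + 6 = 7)
E(B) = 7/9 (E(B) = (⅑)*7 = 7/9)
a*E(G) - 15 = -10*7/9 - 15 = -70/9 - 15 = -205/9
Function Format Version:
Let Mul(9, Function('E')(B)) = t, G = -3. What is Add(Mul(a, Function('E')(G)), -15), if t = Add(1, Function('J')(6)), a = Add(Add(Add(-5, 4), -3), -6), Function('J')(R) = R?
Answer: Rational(-205, 9) ≈ -22.778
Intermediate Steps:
a = -10 (a = Add(Add(-1, -3), -6) = Add(-4, -6) = -10)
t = 7 (t = Add(1, 6) = 7)
Function('E')(B) = Rational(7, 9) (Function('E')(B) = Mul(Rational(1, 9), 7) = Rational(7, 9))
Add(Mul(a, Function('E')(G)), -15) = Add(Mul(-10, Rational(7, 9)), -15) = Add(Rational(-70, 9), -15) = Rational(-205, 9)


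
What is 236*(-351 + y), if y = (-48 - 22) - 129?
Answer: -129800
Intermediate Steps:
y = -199 (y = -70 - 129 = -199)
236*(-351 + y) = 236*(-351 - 199) = 236*(-550) = -129800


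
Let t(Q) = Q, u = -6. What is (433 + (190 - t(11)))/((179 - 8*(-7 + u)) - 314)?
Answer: -612/31 ≈ -19.742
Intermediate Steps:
(433 + (190 - t(11)))/((179 - 8*(-7 + u)) - 314) = (433 + (190 - 1*11))/((179 - 8*(-7 - 6)) - 314) = (433 + (190 - 11))/((179 - 8*(-13)) - 314) = (433 + 179)/((179 - 1*(-104)) - 314) = 612/((179 + 104) - 314) = 612/(283 - 314) = 612/(-31) = 612*(-1/31) = -612/31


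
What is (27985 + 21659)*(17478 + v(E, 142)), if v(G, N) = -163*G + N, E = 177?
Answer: -557551764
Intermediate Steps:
v(G, N) = N - 163*G
(27985 + 21659)*(17478 + v(E, 142)) = (27985 + 21659)*(17478 + (142 - 163*177)) = 49644*(17478 + (142 - 28851)) = 49644*(17478 - 28709) = 49644*(-11231) = -557551764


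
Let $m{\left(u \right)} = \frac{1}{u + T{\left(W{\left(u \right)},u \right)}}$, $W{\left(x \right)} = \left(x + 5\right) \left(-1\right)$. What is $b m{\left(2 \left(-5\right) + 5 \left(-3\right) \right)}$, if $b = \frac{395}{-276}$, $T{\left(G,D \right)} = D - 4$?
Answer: $\frac{395}{14904} \approx 0.026503$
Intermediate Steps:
$W{\left(x \right)} = -5 - x$ ($W{\left(x \right)} = \left(5 + x\right) \left(-1\right) = -5 - x$)
$T{\left(G,D \right)} = -4 + D$ ($T{\left(G,D \right)} = D - 4 = -4 + D$)
$m{\left(u \right)} = \frac{1}{-4 + 2 u}$ ($m{\left(u \right)} = \frac{1}{u + \left(-4 + u\right)} = \frac{1}{-4 + 2 u}$)
$b = - \frac{395}{276}$ ($b = 395 \left(- \frac{1}{276}\right) = - \frac{395}{276} \approx -1.4312$)
$b m{\left(2 \left(-5\right) + 5 \left(-3\right) \right)} = - \frac{395 \frac{1}{2 \left(-2 + \left(2 \left(-5\right) + 5 \left(-3\right)\right)\right)}}{276} = - \frac{395 \frac{1}{2 \left(-2 - 25\right)}}{276} = - \frac{395 \frac{1}{2 \left(-27\right)}}{276} = - \frac{395 \cdot \frac{1}{2} \left(- \frac{1}{27}\right)}{276} = \left(- \frac{395}{276}\right) \left(- \frac{1}{54}\right) = \frac{395}{14904}$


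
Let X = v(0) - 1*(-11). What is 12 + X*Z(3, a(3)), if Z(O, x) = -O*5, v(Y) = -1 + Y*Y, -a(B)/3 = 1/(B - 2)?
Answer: -138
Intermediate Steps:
a(B) = -3/(-2 + B) (a(B) = -3/(B - 2) = -3/(-2 + B))
v(Y) = -1 + Y²
Z(O, x) = -5*O
X = 10 (X = (-1 + 0²) - 1*(-11) = (-1 + 0) + 11 = -1 + 11 = 10)
12 + X*Z(3, a(3)) = 12 + 10*(-5*3) = 12 + 10*(-15) = 12 - 150 = -138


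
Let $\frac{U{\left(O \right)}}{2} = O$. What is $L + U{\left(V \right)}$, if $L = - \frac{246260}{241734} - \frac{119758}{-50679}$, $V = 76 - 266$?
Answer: $- \frac{773141472808}{2041806231} \approx -378.66$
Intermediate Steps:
$V = -190$ ($V = 76 - 266 = -190$)
$U{\left(O \right)} = 2 O$
$L = \frac{2744894972}{2041806231}$ ($L = \left(-246260\right) \frac{1}{241734} - - \frac{119758}{50679} = - \frac{123130}{120867} + \frac{119758}{50679} = \frac{2744894972}{2041806231} \approx 1.3443$)
$L + U{\left(V \right)} = \frac{2744894972}{2041806231} + 2 \left(-190\right) = \frac{2744894972}{2041806231} - 380 = - \frac{773141472808}{2041806231}$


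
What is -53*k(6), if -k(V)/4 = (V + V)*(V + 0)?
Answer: 15264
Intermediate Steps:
k(V) = -8*V² (k(V) = -4*(V + V)*(V + 0) = -4*2*V*V = -8*V²)
-53*k(6) = -(-424)*6² = -(-424)*36 = -53*(-288) = 15264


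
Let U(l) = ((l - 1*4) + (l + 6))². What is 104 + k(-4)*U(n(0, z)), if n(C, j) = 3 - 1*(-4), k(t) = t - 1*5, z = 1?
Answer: -2200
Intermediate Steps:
k(t) = -5 + t (k(t) = t - 5 = -5 + t)
n(C, j) = 7 (n(C, j) = 3 + 4 = 7)
U(l) = (2 + 2*l)² (U(l) = ((l - 4) + (6 + l))² = ((-4 + l) + (6 + l))² = (2 + 2*l)²)
104 + k(-4)*U(n(0, z)) = 104 + (-5 - 4)*(4*(1 + 7)²) = 104 - 36*8² = 104 - 36*64 = 104 - 9*256 = 104 - 2304 = -2200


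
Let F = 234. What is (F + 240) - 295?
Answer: 179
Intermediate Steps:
(F + 240) - 295 = (234 + 240) - 295 = 474 - 295 = 179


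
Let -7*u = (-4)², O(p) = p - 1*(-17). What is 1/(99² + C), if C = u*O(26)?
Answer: 7/67919 ≈ 0.00010306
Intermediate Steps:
O(p) = 17 + p (O(p) = p + 17 = 17 + p)
u = -16/7 (u = -⅐*(-4)² = -⅐*16 = -16/7 ≈ -2.2857)
C = -688/7 (C = -16*(17 + 26)/7 = -16/7*43 = -688/7 ≈ -98.286)
1/(99² + C) = 1/(99² - 688/7) = 1/(9801 - 688/7) = 1/(67919/7) = 7/67919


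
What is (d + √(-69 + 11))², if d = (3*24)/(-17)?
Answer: (72 - 17*I*√58)²/289 ≈ -40.062 - 64.51*I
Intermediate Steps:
d = -72/17 (d = 72*(-1/17) = -72/17 ≈ -4.2353)
(d + √(-69 + 11))² = (-72/17 + √(-69 + 11))² = (-72/17 + √(-58))² = (-72/17 + I*√58)²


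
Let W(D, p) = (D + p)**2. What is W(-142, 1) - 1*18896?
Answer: 985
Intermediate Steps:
W(-142, 1) - 1*18896 = (-142 + 1)**2 - 1*18896 = (-141)**2 - 18896 = 19881 - 18896 = 985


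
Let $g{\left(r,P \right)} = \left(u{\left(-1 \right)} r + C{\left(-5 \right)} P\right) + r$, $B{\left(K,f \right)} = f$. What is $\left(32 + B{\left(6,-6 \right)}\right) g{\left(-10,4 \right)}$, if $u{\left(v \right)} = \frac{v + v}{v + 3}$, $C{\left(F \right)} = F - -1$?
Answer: $-416$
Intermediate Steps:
$C{\left(F \right)} = 1 + F$ ($C{\left(F \right)} = F + 1 = 1 + F$)
$u{\left(v \right)} = \frac{2 v}{3 + v}$
$g{\left(r,P \right)} = - 4 P$ ($g{\left(r,P \right)} = \left(2 \left(-1\right) \frac{1}{3 - 1} r + \left(1 - 5\right) P\right) + r = \left(2 \left(-1\right) \frac{1}{2} r - 4 P\right) + r = \left(- r - 4 P\right) + r = - 4 P$)
$\left(32 + B{\left(6,-6 \right)}\right) g{\left(-10,4 \right)} = \left(32 - 6\right) \left(\left(-4\right) 4\right) = 26 \left(-16\right) = -416$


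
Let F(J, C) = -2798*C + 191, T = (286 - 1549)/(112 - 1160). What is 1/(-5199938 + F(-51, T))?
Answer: -524/2726434365 ≈ -1.9219e-7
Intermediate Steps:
T = 1263/1048 (T = -1263/(-1048) = -1263*(-1/1048) = 1263/1048 ≈ 1.2052)
F(J, C) = 191 - 2798*C
1/(-5199938 + F(-51, T)) = 1/(-5199938 + (191 - 2798*1263/1048)) = 1/(-5199938 + (191 - 1766937/524)) = 1/(-5199938 - 1666853/524) = 1/(-2726434365/524) = -524/2726434365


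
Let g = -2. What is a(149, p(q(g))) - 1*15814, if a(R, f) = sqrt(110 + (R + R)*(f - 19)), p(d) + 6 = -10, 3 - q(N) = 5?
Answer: -15814 + 4*I*sqrt(645) ≈ -15814.0 + 101.59*I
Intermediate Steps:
q(N) = -2 (q(N) = 3 - 1*5 = 3 - 5 = -2)
p(d) = -16 (p(d) = -6 - 10 = -16)
a(R, f) = sqrt(110 + 2*R*(-19 + f)) (a(R, f) = sqrt(110 + (2*R)*(-19 + f)) = sqrt(110 + 2*R*(-19 + f)))
a(149, p(q(g))) - 1*15814 = sqrt(110 - 38*149 + 2*149*(-16)) - 1*15814 = sqrt(110 - 5662 - 4768) - 15814 = sqrt(-10320) - 15814 = 4*I*sqrt(645) - 15814 = -15814 + 4*I*sqrt(645)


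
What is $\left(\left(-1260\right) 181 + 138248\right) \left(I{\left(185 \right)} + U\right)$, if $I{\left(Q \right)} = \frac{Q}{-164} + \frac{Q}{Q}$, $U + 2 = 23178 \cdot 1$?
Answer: $- \frac{85340327879}{41} \approx -2.0815 \cdot 10^{9}$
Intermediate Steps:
$U = 23176$ ($U = -2 + 23178 \cdot 1 = -2 + 23178 = 23176$)
$I{\left(Q \right)} = 1 - \frac{Q}{164}$ ($I{\left(Q \right)} = Q \left(- \frac{1}{164}\right) + 1 = - \frac{Q}{164} + 1 = 1 - \frac{Q}{164}$)
$\left(\left(-1260\right) 181 + 138248\right) \left(I{\left(185 \right)} + U\right) = \left(\left(-1260\right) 181 + 138248\right) \left(\left(1 - \frac{185}{164}\right) + 23176\right) = \left(-228060 + 138248\right) \left(\left(1 - \frac{185}{164}\right) + 23176\right) = - 89812 \left(- \frac{21}{164} + 23176\right) = \left(-89812\right) \frac{3800843}{164} = - \frac{85340327879}{41}$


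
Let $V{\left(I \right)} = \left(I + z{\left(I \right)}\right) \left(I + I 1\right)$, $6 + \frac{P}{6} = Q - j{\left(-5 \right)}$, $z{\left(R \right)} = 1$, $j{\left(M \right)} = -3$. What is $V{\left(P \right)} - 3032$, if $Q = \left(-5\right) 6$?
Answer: $74980$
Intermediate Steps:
$Q = -30$
$P = -198$ ($P = -36 + 6 \left(-30 - -3\right) = -36 + 6 \left(-30 + 3\right) = -36 + 6 \left(-27\right) = -36 - 162 = -198$)
$V{\left(I \right)} = 2 I \left(1 + I\right)$ ($V{\left(I \right)} = \left(I + 1\right) \left(I + I 1\right) = \left(1 + I\right) \left(I + I\right) = \left(1 + I\right) 2 I = 2 I \left(1 + I\right)$)
$V{\left(P \right)} - 3032 = 2 \left(-198\right) \left(1 - 198\right) - 3032 = 2 \left(-198\right) \left(-197\right) - 3032 = 78012 - 3032 = 74980$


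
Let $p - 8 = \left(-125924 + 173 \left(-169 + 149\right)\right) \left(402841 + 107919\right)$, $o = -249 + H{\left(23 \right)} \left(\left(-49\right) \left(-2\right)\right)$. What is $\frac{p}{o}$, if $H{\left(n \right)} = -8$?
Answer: $\frac{66084171832}{1033} \approx 6.3973 \cdot 10^{7}$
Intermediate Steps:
$o = -1033$ ($o = -249 - 8 \left(\left(-49\right) \left(-2\right)\right) = -249 - 784 = -1033$)
$p = -66084171832$ ($p = 8 + \left(-125924 + 173 \left(-169 + 149\right)\right) \left(402841 + 107919\right) = 8 + \left(-125924 + 173 \left(-20\right)\right) 510760 = 8 + \left(-125924 - 3460\right) 510760 = 8 - 66084171840 = -66084171832$)
$\frac{p}{o} = - \frac{66084171832}{-1033} = \left(-66084171832\right) \left(- \frac{1}{1033}\right) = \frac{66084171832}{1033}$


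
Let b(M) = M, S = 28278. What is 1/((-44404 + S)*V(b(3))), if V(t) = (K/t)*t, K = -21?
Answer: 1/338646 ≈ 2.9529e-6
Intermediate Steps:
V(t) = -21 (V(t) = (-21/t)*t = -21)
1/((-44404 + S)*V(b(3))) = 1/((-44404 + 28278)*(-21)) = -1/21/(-16126) = -1/16126*(-1/21) = 1/338646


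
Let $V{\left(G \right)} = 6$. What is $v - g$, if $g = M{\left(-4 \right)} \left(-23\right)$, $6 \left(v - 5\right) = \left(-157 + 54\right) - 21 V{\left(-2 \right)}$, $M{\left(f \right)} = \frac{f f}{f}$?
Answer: $- \frac{751}{6} \approx -125.17$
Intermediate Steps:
$M{\left(f \right)} = f$ ($M{\left(f \right)} = \frac{f^{2}}{f} = f$)
$v = - \frac{199}{6}$ ($v = 5 + \frac{\left(-157 + 54\right) - 126}{6} = 5 + \frac{-103 - 126}{6} = 5 + \frac{1}{6} \left(-229\right) = 5 - \frac{229}{6} = - \frac{199}{6} \approx -33.167$)
$g = 92$ ($g = \left(-4\right) \left(-23\right) = 92$)
$v - g = - \frac{199}{6} - 92 = - \frac{751}{6}$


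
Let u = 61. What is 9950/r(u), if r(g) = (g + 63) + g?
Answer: 1990/37 ≈ 53.784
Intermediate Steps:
r(g) = 63 + 2*g (r(g) = (63 + g) + g = 63 + 2*g)
9950/r(u) = 9950/(63 + 2*61) = 9950/(63 + 122) = 9950/185 = 9950*(1/185) = 1990/37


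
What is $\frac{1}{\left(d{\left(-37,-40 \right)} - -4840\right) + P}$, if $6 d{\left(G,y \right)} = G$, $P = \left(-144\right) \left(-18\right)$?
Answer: $\frac{6}{44555} \approx 0.00013467$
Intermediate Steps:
$P = 2592$
$d{\left(G,y \right)} = \frac{G}{6}$
$\frac{1}{\left(d{\left(-37,-40 \right)} - -4840\right) + P} = \frac{1}{\left(\frac{1}{6} \left(-37\right) - -4840\right) + 2592} = \frac{1}{\left(- \frac{37}{6} + 4840\right) + 2592} = \frac{1}{\frac{29003}{6} + 2592} = \frac{1}{\frac{44555}{6}} = \frac{6}{44555}$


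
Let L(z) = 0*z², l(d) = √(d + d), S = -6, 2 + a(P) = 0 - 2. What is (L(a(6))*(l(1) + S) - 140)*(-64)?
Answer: 8960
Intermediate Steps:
a(P) = -4 (a(P) = -2 + (0 - 2) = -2 - 2 = -4)
l(d) = √2*√d (l(d) = √(2*d) = √2*√d)
L(z) = 0
(L(a(6))*(l(1) + S) - 140)*(-64) = (0*(√2*√1 - 6) - 140)*(-64) = (0*(√2*1 - 6) - 140)*(-64) = (0*(√2 - 6) - 140)*(-64) = (0*(-6 + √2) - 140)*(-64) = (0 - 140)*(-64) = -140*(-64) = 8960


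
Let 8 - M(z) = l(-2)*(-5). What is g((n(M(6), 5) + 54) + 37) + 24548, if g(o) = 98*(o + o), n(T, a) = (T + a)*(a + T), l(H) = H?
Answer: 44148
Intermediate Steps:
M(z) = -2 (M(z) = 8 - (-2)*(-5) = 8 - 1*10 = 8 - 10 = -2)
n(T, a) = (T + a)² (n(T, a) = (T + a)*(T + a) = (T + a)²)
g(o) = 196*o (g(o) = 98*(2*o) = 196*o)
g((n(M(6), 5) + 54) + 37) + 24548 = 196*(((-2 + 5)² + 54) + 37) + 24548 = 196*((3² + 54) + 37) + 24548 = 196*((9 + 54) + 37) + 24548 = 196*(63 + 37) + 24548 = 196*100 + 24548 = 19600 + 24548 = 44148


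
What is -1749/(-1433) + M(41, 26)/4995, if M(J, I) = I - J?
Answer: 580984/477189 ≈ 1.2175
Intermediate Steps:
-1749/(-1433) + M(41, 26)/4995 = -1749/(-1433) + (26 - 1*41)/4995 = -1749*(-1/1433) + (26 - 41)*(1/4995) = 1749/1433 - 15*1/4995 = 1749/1433 - 1/333 = 580984/477189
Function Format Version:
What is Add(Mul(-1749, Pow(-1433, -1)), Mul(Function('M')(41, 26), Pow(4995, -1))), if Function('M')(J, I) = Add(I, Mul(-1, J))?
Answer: Rational(580984, 477189) ≈ 1.2175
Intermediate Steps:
Add(Mul(-1749, Pow(-1433, -1)), Mul(Function('M')(41, 26), Pow(4995, -1))) = Add(Mul(-1749, Pow(-1433, -1)), Mul(Add(26, Mul(-1, 41)), Pow(4995, -1))) = Add(Mul(-1749, Rational(-1, 1433)), Mul(Add(26, -41), Rational(1, 4995))) = Add(Rational(1749, 1433), Mul(-15, Rational(1, 4995))) = Add(Rational(1749, 1433), Rational(-1, 333)) = Rational(580984, 477189)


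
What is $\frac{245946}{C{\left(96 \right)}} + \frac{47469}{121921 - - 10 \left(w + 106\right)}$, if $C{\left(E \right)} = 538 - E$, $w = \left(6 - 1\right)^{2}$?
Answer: $\frac{5054858804}{9078017} \approx 556.82$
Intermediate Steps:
$w = 25$ ($w = 5^{2} = 25$)
$\frac{245946}{C{\left(96 \right)}} + \frac{47469}{121921 - - 10 \left(w + 106\right)} = \frac{245946}{538 - 96} + \frac{47469}{121921 - - 10 \left(25 + 106\right)} = \frac{245946}{538 - 96} + \frac{47469}{121921 - \left(-10\right) 131} = \frac{245946}{442} + \frac{47469}{121921 - -1310} = 245946 \cdot \frac{1}{442} + \frac{47469}{121921 + 1310} = \frac{122973}{221} + \frac{47469}{123231} = \frac{122973}{221} + 47469 \cdot \frac{1}{123231} = \frac{122973}{221} + \frac{15823}{41077} = \frac{5054858804}{9078017}$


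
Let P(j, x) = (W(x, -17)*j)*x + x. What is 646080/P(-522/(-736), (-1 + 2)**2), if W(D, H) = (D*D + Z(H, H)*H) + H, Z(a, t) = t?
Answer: 237757440/71621 ≈ 3319.7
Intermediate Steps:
W(D, H) = H + D**2 + H**2 (W(D, H) = (D*D + H*H) + H = (D**2 + H**2) + H = H + D**2 + H**2)
P(j, x) = x + j*x*(272 + x**2) (P(j, x) = ((-17 + x**2 + (-17)**2)*j)*x + x = ((-17 + x**2 + 289)*j)*x + x = ((272 + x**2)*j)*x + x = (j*(272 + x**2))*x + x = j*x*(272 + x**2) + x = x + j*x*(272 + x**2))
646080/P(-522/(-736), (-1 + 2)**2) = 646080/(((-1 + 2)**2*(1 + (-522/(-736))*(272 + ((-1 + 2)**2)**2)))) = 646080/((1**2*(1 + (-522*(-1/736))*(272 + (1**2)**2)))) = 646080/((1*(1 + 261*(272 + 1**2)/368))) = 646080/((1*(1 + 261*(272 + 1)/368))) = 646080/((1*(1 + (261/368)*273))) = 646080/((1*(1 + 71253/368))) = 646080/((1*(71621/368))) = 646080/(71621/368) = 646080*(368/71621) = 237757440/71621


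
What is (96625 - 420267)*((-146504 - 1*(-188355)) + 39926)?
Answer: -26466471834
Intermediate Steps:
(96625 - 420267)*((-146504 - 1*(-188355)) + 39926) = -323642*((-146504 + 188355) + 39926) = -323642*(41851 + 39926) = -323642*81777 = -26466471834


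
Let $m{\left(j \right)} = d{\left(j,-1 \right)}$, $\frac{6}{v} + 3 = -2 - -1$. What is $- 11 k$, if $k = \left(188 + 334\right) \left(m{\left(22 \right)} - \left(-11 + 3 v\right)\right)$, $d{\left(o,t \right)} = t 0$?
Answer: $-89001$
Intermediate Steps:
$d{\left(o,t \right)} = 0$
$v = - \frac{3}{2}$ ($v = \frac{6}{-3 - 1} = \frac{6}{-4} = 6 \left(- \frac{1}{4}\right) = - \frac{3}{2} \approx -1.5$)
$m{\left(j \right)} = 0$
$k = 8091$ ($k = \left(188 + 334\right) \left(0 + \left(11 - - \frac{9}{2}\right)\right) = 522 \left(0 + \left(11 + \frac{9}{2}\right)\right) = 522 \left(0 + \frac{31}{2}\right) = 522 \cdot \frac{31}{2} = 8091$)
$- 11 k = \left(-11\right) 8091 = -89001$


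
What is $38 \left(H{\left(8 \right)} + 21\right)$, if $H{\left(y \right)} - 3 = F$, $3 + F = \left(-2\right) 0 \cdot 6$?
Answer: $798$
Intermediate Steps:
$F = -3$ ($F = -3 + \left(-2\right) 0 \cdot 6 = -3 + 0 \cdot 6 = -3 + 0 = -3$)
$H{\left(y \right)} = 0$ ($H{\left(y \right)} = 3 - 3 = 0$)
$38 \left(H{\left(8 \right)} + 21\right) = 38 \left(0 + 21\right) = 38 \cdot 21 = 798$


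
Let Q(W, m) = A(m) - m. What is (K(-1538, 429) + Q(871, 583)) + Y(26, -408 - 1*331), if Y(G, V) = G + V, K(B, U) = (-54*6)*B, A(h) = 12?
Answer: 497028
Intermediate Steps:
Q(W, m) = 12 - m
K(B, U) = -324*B
(K(-1538, 429) + Q(871, 583)) + Y(26, -408 - 1*331) = (-324*(-1538) + (12 - 1*583)) + (26 + (-408 - 1*331)) = (498312 + (12 - 583)) + (26 + (-408 - 331)) = (498312 - 571) + (26 - 739) = 497741 - 713 = 497028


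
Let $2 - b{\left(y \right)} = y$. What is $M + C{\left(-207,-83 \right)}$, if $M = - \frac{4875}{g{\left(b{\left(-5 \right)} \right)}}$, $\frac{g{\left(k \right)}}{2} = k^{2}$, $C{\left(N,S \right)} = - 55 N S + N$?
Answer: $- \frac{92630751}{98} \approx -9.4521 \cdot 10^{5}$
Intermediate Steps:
$b{\left(y \right)} = 2 - y$
$C{\left(N,S \right)} = N - 55 N S$ ($C{\left(N,S \right)} = - 55 N S + N = N - 55 N S$)
$g{\left(k \right)} = 2 k^{2}$
$M = - \frac{4875}{98}$ ($M = - \frac{4875}{2 \left(2 - -5\right)^{2}} = - \frac{4875}{2 \left(2 + 5\right)^{2}} = - \frac{4875}{2 \cdot 7^{2}} = - \frac{4875}{2 \cdot 49} = - \frac{4875}{98} \approx -49.745$)
$M + C{\left(-207,-83 \right)} = - \frac{4875}{98} - 207 \left(1 - -4565\right) = - \frac{4875}{98} - 207 \left(1 + 4565\right) = - \frac{4875}{98} - 945162 = - \frac{92630751}{98}$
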